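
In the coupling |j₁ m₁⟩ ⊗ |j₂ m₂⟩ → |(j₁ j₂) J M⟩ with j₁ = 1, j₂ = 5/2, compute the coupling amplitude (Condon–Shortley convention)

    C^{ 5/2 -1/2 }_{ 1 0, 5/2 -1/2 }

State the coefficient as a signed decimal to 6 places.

√[6·1!1!4!/7! · 1!1!2!3!2!3!] = √(144/35)
  +(−1)^0/∏(0,1,1,2,0,2)! = 1/4  (running 1/4)
  +(−1)^1/∏(1,0,0,1,1,3)! = -1/6  (running 1/12)
⟨..|..⟩ = √(144/35)·(1/12) = +0.169031

+√(1/35) = +0.169031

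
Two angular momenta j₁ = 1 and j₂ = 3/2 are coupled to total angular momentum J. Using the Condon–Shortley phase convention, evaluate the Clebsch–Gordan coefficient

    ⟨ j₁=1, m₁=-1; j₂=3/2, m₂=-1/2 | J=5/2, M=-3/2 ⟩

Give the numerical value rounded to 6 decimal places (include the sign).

√[6·0!2!3!/6! · 0!2!1!2!1!4!] = √(48/5)
  +(−1)^0/∏(0,0,2,1,0,2)! = 1/4  (running 1/4)
⟨..|..⟩ = √(48/5)·(1/4) = +0.774597

+0.774597  (= +√(3/5))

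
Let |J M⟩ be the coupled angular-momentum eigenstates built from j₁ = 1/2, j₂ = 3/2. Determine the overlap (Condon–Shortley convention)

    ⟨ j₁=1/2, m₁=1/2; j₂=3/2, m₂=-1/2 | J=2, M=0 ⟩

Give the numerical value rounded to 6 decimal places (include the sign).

+0.707107

j₁+j₂−J=0  J+j₁−j₂=1  J−j₁+j₂=3  j₁+j₂+J+1=5
(j₁±m₁, j₂±m₂, J±M) = (1,0,1,2,2,2)
P² = 2
sum k=0..0:
  [0] +1/2 = 1/2
S = 1/2
C² = P²·S² = 1/2 ; C = +0.707107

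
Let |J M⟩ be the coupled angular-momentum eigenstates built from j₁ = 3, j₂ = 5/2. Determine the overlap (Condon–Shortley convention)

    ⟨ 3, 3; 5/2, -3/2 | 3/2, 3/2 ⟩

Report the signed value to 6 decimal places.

+√(3/14) = +0.462910

j₁+j₂−J=4  J+j₁−j₂=2  J−j₁+j₂=1  j₁+j₂+J+1=8
(j₁±m₁, j₂±m₂, J±M) = (6,0,1,4,3,0)
P² = 3456/7
sum k=0..0:
  [0] +1/48 = 1/48
S = 1/48
C² = P²·S² = 3/14 ; C = +0.462910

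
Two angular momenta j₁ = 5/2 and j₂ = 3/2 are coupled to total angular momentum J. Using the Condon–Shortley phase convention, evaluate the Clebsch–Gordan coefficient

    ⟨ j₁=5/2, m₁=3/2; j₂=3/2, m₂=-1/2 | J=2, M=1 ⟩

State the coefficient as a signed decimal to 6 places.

triangle: 2!*3!*1!/7! = 12/5040
(j±m)!: 4!*1!*1!*2!*3!*1! = 288
prefactor² = (2J+1)*Δ*N² = 24/7
  k=0: +1/(0!*2!*1!*1!*2!*0!) = 1/4
  k=1: −1/(1!*1!*0!*0!*3!*1!) = -1/6
Σ = 1/12  ⇒  CG² = 24/7*1/12² = 1/42
CG = +√(1/42) = +0.154303

+0.154303  (= +√(1/42))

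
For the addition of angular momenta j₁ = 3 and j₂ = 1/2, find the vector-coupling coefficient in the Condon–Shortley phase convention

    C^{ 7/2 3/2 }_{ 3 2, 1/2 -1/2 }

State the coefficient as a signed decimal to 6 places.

+√(2/7) = +0.534522

triangle: 0!·6!·1!/8! = 720/40320
(j±m)!: 5!·1!·0!·1!·5!·2! = 28800
prefactor² = (2J+1)·Δ·N² = 28800/7
  k=0: +1/(0!·0!·1!·0!·5!·1!) = 1/120
Σ = 1/120  ⇒  CG² = 28800/7·1/120² = 2/7
CG = +√(2/7) = +0.534522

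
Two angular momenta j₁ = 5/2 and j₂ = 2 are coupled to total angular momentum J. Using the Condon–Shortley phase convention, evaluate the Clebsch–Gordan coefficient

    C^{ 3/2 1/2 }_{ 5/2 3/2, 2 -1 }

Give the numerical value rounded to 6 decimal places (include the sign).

triangle: 3!*2!*1!/7! = 12/5040
(j±m)!: 4!*1!*1!*3!*2!*1! = 288
prefactor² = (2J+1)*Δ*N² = 96/35
  k=0: +1/(0!*3!*1!*1!*1!*0!) = 1/6
  k=1: −1/(1!*2!*0!*0!*2!*1!) = -1/4
Σ = -1/12  ⇒  CG² = 96/35*(-1/12)² = 2/105
CG = −√(2/105) = -0.138013

-0.138013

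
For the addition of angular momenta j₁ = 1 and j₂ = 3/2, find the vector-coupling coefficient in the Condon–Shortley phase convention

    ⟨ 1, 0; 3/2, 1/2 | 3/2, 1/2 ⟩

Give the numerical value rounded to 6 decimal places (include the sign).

j₁+j₂−J=1  J+j₁−j₂=1  J−j₁+j₂=2  j₁+j₂+J+1=5
(j₁±m₁, j₂±m₂, J±M) = (1,1,2,1,2,1)
P² = 4/15
sum k=0..1:
  [0] +1/2 = 1/2
  [1] −1/1 = -1
S = -1/2
C² = P²·S² = 1/15 ; C = -0.258199

-0.258199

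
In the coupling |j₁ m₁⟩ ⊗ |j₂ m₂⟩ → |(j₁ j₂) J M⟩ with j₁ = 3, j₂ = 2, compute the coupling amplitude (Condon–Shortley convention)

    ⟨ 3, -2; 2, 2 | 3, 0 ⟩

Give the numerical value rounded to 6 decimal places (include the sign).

triangle: 2!*4!*2!/9! = 96/362880
(j±m)!: 1!*5!*4!*0!*3!*3! = 103680
prefactor² = (2J+1)*Δ*N² = 192
  k=2: +1/(2!*0!*3!*2!*1!*0!) = 1/24
Σ = 1/24  ⇒  CG² = 192*1/24² = 1/3
CG = +√(1/3) = +0.577350

+0.577350  (= +√(1/3))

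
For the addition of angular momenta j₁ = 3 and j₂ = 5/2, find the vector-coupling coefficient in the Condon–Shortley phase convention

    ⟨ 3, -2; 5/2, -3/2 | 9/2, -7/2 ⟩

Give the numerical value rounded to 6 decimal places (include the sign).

-0.100504  (= −√(1/99))

triangle: 1!·5!·4!/11! = 2880/39916800
(j±m)!: 1!·5!·1!·4!·1!·8! = 116121600
prefactor² = (2J+1)·Δ·N² = 921600/11
  k=0: +1/(0!·1!·5!·1!·0!·3!) = 1/720
  k=1: −1/(1!·0!·4!·0!·1!·4!) = -1/576
Σ = -1/2880  ⇒  CG² = 921600/11·(-1/2880)² = 1/99
CG = −√(1/99) = -0.100504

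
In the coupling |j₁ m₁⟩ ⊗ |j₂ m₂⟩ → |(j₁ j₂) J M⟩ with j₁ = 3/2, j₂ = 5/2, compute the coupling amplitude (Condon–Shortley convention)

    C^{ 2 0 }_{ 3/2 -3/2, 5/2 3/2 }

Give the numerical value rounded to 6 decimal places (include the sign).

+0.654654  (= +√(3/7))

triangle: 2!·1!·3!/7! = 12/5040
(j±m)!: 0!·3!·4!·1!·2!·2! = 576
prefactor² = (2J+1)·Δ·N² = 48/7
  k=2: +1/(2!·0!·1!·2!·0!·1!) = 1/4
Σ = 1/4  ⇒  CG² = 48/7·1/4² = 3/7
CG = +√(3/7) = +0.654654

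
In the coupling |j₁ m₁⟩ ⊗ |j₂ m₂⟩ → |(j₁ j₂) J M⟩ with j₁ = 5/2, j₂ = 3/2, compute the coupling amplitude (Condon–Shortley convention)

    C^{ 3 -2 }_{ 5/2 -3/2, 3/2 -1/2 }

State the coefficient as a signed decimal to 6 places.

j₁+j₂−J=1  J+j₁−j₂=4  J−j₁+j₂=2  j₁+j₂+J+1=8
(j₁±m₁, j₂±m₂, J±M) = (1,4,1,2,1,5)
P² = 48
sum k=0..1:
  [0] +1/24 = 1/24
  [1] −1/12 = -1/12
S = -1/24
C² = P²·S² = 1/12 ; C = -0.288675

−√(1/12) = -0.288675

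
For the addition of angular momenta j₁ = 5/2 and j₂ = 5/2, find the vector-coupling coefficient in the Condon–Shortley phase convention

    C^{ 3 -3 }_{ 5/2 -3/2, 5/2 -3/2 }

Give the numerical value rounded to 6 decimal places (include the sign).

−√(4/9) ≈ -0.666667

√[7·2!3!3!/9! · 1!4!1!4!0!6!] = √(576)
  +(−1)^1/∏(1,1,3,0,0,3)! = -1/36  (running -1/36)
⟨..|..⟩ = √(576)·(-1/36) = -0.666667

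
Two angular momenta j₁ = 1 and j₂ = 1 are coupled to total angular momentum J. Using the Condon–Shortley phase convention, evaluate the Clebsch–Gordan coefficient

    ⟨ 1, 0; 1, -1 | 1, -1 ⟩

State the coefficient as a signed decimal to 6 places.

√[3·1!1!1!/4! · 1!1!0!2!0!2!] = √(1/2)
  +(−1)^0/∏(0,1,1,0,0,1)! = 1  (running 1)
⟨..|..⟩ = √(1/2)·(1) = +0.707107

+0.707107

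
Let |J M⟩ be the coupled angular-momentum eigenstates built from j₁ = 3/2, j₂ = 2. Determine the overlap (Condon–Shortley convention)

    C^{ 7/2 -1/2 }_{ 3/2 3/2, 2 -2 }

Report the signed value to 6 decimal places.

+√(1/35) = +0.169031

j₁+j₂−J=0  J+j₁−j₂=3  J−j₁+j₂=4  j₁+j₂+J+1=8
(j₁±m₁, j₂±m₂, J±M) = (3,0,0,4,3,4)
P² = 20736/35
sum k=0..0:
  [0] +1/144 = 1/144
S = 1/144
C² = P²·S² = 1/35 ; C = +0.169031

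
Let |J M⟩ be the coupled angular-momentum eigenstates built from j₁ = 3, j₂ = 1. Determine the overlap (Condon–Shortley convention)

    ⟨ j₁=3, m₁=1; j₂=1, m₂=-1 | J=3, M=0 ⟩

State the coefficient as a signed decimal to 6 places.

triangle: 1!·5!·1!/8! = 120/40320
(j±m)!: 4!·2!·0!·2!·3!·3! = 3456
prefactor² = (2J+1)·Δ·N² = 72
  k=0: +1/(0!·1!·2!·0!·3!·1!) = 1/12
Σ = 1/12  ⇒  CG² = 72·1/12² = 1/2
CG = +√(1/2) = +0.707107

+0.707107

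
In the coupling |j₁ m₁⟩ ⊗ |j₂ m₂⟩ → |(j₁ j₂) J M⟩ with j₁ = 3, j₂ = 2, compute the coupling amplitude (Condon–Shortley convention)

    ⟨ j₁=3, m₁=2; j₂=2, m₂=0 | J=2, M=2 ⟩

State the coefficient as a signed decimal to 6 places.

-0.597614

j₁+j₂−J=3  J+j₁−j₂=3  J−j₁+j₂=1  j₁+j₂+J+1=8
(j₁±m₁, j₂±m₂, J±M) = (5,1,2,2,4,0)
P² = 360/7
sum k=1..1:
  [1] −1/12 = -1/12
S = -1/12
C² = P²·S² = 5/14 ; C = -0.597614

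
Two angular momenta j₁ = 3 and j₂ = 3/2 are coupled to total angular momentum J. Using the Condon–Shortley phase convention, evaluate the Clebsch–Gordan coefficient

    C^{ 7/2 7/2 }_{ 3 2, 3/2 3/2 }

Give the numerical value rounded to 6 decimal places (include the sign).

j₁+j₂−J=1  J+j₁−j₂=5  J−j₁+j₂=2  j₁+j₂+J+1=9
(j₁±m₁, j₂±m₂, J±M) = (5,1,3,0,7,0)
P² = 19200
sum k=1..1:
  [1] −1/240 = -1/240
S = -1/240
C² = P²·S² = 1/3 ; C = -0.577350

-0.577350  (= −√(1/3))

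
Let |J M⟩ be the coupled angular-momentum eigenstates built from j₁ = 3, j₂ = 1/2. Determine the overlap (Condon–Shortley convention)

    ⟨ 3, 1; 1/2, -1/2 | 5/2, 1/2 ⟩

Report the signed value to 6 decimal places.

√[6·1!5!0!/7! · 4!2!0!1!3!2!] = √(576/7)
  +(−1)^0/∏(0,1,2,0,3,0)! = 1/12  (running 1/12)
⟨..|..⟩ = √(576/7)·(1/12) = +0.755929

+√(4/7) ≈ +0.755929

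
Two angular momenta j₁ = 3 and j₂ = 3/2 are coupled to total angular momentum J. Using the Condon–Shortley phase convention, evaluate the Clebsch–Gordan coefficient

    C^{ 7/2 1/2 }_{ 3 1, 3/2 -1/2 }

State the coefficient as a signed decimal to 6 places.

triangle: 1!*5!*2!/9! = 240/362880
(j±m)!: 4!*2!*1!*2!*4!*3! = 13824
prefactor² = (2J+1)*Δ*N² = 512/7
  k=0: +1/(0!*1!*2!*1!*3!*1!) = 1/12
  k=1: −1/(1!*0!*1!*0!*4!*2!) = -1/48
Σ = 1/16  ⇒  CG² = 512/7*1/16² = 2/7
CG = +√(2/7) = +0.534522

+0.534522  (= +√(2/7))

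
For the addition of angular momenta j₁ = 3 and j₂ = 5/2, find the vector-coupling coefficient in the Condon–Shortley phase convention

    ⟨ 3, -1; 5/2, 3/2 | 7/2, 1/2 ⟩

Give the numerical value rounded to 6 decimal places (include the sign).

triangle: 2!*4!*3!/10! = 288/3628800
(j±m)!: 2!*4!*4!*1!*4!*3! = 165888
prefactor² = (2J+1)*Δ*N² = 18432/175
  k=1: −1/(1!*1!*3!*3!*1!*0!) = -1/36
  k=2: +1/(2!*0!*2!*2!*2!*1!) = 1/16
Σ = 5/144  ⇒  CG² = 18432/175*5/144² = 8/63
CG = +√(8/63) = +0.356348

+√(8/63) ≈ +0.356348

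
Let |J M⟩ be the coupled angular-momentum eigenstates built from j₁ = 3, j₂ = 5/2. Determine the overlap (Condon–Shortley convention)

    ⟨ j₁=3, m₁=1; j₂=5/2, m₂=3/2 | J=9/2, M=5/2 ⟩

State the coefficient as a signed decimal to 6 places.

j₁+j₂−J=1  J+j₁−j₂=5  J−j₁+j₂=4  j₁+j₂+J+1=11
(j₁±m₁, j₂±m₂, J±M) = (4,2,4,1,7,2)
P² = 92160/11
sum k=0..1:
  [0] +1/288 = 1/288
  [1] −1/144 = -1/144
S = -1/288
C² = P²·S² = 10/99 ; C = -0.317821

-0.317821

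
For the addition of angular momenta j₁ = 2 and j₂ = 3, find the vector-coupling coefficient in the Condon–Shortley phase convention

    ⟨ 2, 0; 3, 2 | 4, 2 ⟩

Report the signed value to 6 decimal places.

−√(12/35) ≈ -0.585540

√[9·1!3!5!/10! · 2!2!5!1!6!2!] = √(8640/7)
  +(−1)^0/∏(0,1,2,5,1,0)! = 1/240  (running 1/240)
  +(−1)^1/∏(1,0,1,4,2,1)! = -1/48  (running -1/60)
⟨..|..⟩ = √(8640/7)·(-1/60) = -0.585540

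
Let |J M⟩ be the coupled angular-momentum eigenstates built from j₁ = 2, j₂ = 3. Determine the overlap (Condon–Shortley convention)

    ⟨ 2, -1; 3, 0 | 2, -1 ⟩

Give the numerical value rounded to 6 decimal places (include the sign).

j₁+j₂−J=3  J+j₁−j₂=1  J−j₁+j₂=3  j₁+j₂+J+1=8
(j₁±m₁, j₂±m₂, J±M) = (1,3,3,3,1,3)
P² = 81/14
sum k=2..3:
  [2] +1/4 = 1/4
  [3] −1/36 = -1/36
S = 2/9
C² = P²·S² = 2/7 ; C = +0.534522

+√(2/7) ≈ +0.534522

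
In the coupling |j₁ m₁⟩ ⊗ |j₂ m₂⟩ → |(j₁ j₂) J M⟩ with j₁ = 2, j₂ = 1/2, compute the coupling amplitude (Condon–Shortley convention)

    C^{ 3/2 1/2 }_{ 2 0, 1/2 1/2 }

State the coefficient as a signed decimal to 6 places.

triangle: 1!×3!×0!/5! = 6/120
(j±m)!: 2!×2!×1!×0!×2!×1! = 8
prefactor² = (2J+1)×Δ×N² = 8/5
  k=1: −1/(1!×0!×1!×0!×2!×0!) = -1/2
Σ = -1/2  ⇒  CG² = 8/5×(-1/2)² = 2/5
CG = −√(2/5) = -0.632456

−√(2/5) ≈ -0.632456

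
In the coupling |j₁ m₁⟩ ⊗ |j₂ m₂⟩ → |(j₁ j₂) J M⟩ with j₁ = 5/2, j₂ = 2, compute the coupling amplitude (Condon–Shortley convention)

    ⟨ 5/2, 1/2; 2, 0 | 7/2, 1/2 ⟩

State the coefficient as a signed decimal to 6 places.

√[8·1!4!3!/9! · 3!2!2!2!4!3!] = √(768/35)
  +(−1)^0/∏(0,1,2,2,2,1)! = 1/8  (running 1/8)
  +(−1)^1/∏(1,0,1,1,3,2)! = -1/12  (running 1/24)
⟨..|..⟩ = √(768/35)·(1/24) = +0.195180

+0.195180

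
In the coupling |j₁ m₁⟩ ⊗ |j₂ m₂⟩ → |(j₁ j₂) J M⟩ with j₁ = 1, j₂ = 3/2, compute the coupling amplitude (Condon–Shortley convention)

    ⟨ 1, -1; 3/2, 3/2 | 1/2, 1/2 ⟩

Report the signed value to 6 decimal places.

√[2·2!0!1!/4! · 0!2!3!0!1!0!] = √(2)
  +(−1)^2/∏(2,0,0,1,0,0)! = 1/2  (running 1/2)
⟨..|..⟩ = √(2)·(1/2) = +0.707107

+0.707107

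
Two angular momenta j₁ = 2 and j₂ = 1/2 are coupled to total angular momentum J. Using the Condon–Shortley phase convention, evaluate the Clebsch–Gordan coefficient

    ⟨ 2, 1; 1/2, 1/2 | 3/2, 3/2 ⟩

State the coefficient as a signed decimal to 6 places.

-0.447214

√[4·1!3!0!/5! · 3!1!1!0!3!0!] = √(36/5)
  +(−1)^1/∏(1,0,0,0,3,0)! = -1/6  (running -1/6)
⟨..|..⟩ = √(36/5)·(-1/6) = -0.447214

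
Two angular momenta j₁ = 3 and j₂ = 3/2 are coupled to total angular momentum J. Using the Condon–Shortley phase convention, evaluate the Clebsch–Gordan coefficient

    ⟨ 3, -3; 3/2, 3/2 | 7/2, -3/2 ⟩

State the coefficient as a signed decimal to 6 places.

triangle: 1!×5!×2!/9! = 240/362880
(j±m)!: 0!×6!×3!×0!×2!×5! = 1036800
prefactor² = (2J+1)×Δ×N² = 38400/7
  k=1: −1/(1!×0!×5!×2!×0!×0!) = -1/240
Σ = -1/240  ⇒  CG² = 38400/7×(-1/240)² = 2/21
CG = −√(2/21) = -0.308607

-0.308607  (= −√(2/21))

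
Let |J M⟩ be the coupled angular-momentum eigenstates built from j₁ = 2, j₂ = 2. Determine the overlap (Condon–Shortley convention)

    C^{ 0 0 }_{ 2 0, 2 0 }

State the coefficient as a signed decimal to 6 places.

j₁+j₂−J=4  J+j₁−j₂=0  J−j₁+j₂=0  j₁+j₂+J+1=5
(j₁±m₁, j₂±m₂, J±M) = (2,2,2,2,0,0)
P² = 16/5
sum k=2..2:
  [2] +1/4 = 1/4
S = 1/4
C² = P²·S² = 1/5 ; C = +0.447214

+0.447214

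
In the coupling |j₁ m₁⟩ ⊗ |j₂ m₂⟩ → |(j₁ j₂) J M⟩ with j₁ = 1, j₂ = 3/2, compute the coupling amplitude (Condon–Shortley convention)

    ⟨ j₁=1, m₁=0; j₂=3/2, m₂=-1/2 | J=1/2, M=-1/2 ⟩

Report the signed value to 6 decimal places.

−√(1/3) = -0.577350

√[2·2!0!1!/4! · 1!1!1!2!0!1!] = √(1/3)
  +(−1)^1/∏(1,1,0,0,0,1)! = -1  (running -1)
⟨..|..⟩ = √(1/3)·(-1) = -0.577350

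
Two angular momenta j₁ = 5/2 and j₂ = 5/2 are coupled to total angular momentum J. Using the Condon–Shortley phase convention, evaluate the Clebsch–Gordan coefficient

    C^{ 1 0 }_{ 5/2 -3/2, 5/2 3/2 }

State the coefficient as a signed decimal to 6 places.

√[3·4!1!1!/7! · 1!4!4!1!1!1!] = √(288/35)
  +(−1)^3/∏(3,1,1,1,0,0)! = -1/6  (running -1/6)
  +(−1)^4/∏(4,0,0,0,1,1)! = 1/24  (running -1/8)
⟨..|..⟩ = √(288/35)·(-1/8) = -0.358569

-0.358569  (= −√(9/70))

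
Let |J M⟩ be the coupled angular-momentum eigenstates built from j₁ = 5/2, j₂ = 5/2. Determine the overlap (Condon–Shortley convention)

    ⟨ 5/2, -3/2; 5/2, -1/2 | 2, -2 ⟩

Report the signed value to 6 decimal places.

triangle: 3!·2!·2!/8! = 24/40320
(j±m)!: 1!·4!·2!·3!·0!·4! = 6912
prefactor² = (2J+1)·Δ·N² = 144/7
  k=2: +1/(2!·1!·2!·0!·0!·2!) = 1/8
Σ = 1/8  ⇒  CG² = 144/7·1/8² = 9/28
CG = +√(9/28) = +0.566947

+√(9/28) = +0.566947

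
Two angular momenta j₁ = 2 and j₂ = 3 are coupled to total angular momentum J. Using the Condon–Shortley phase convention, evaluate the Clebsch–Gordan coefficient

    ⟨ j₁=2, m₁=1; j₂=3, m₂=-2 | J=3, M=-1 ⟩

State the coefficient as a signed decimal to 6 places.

√[7·2!2!4!/9! · 3!1!1!5!2!4!] = √(64)
  +(−1)^0/∏(0,2,1,1,1,3)! = 1/12  (running 1/12)
  +(−1)^1/∏(1,1,0,0,2,4)! = -1/48  (running 1/16)
⟨..|..⟩ = √(64)·(1/16) = +0.500000

+0.500000  (= +√(1/4))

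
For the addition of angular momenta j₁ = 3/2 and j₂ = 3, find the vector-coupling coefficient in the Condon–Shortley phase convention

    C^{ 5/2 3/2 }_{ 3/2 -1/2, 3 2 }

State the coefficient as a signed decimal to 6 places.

+0.267261  (= +√(1/14))

√[6·2!1!4!/8! · 1!2!5!1!4!1!] = √(288/7)
  +(−1)^1/∏(1,1,1,4,0,0)! = -1/24  (running -1/24)
  +(−1)^2/∏(2,0,0,3,1,1)! = 1/12  (running 1/24)
⟨..|..⟩ = √(288/7)·(1/24) = +0.267261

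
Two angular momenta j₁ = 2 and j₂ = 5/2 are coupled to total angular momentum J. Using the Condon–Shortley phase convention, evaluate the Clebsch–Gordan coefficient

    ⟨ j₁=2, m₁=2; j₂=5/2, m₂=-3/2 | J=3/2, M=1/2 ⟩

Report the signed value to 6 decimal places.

+√(32/105) = +0.552052

triangle: 3!·1!·2!/7! = 12/5040
(j±m)!: 4!·0!·1!·4!·2!·1! = 1152
prefactor² = (2J+1)·Δ·N² = 384/35
  k=0: +1/(0!·3!·0!·1!·1!·1!) = 1/6
Σ = 1/6  ⇒  CG² = 384/35·1/6² = 32/105
CG = +√(32/105) = +0.552052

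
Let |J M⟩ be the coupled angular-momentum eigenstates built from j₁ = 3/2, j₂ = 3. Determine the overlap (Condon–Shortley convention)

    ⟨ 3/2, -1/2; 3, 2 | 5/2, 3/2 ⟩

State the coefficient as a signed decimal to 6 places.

j₁+j₂−J=2  J+j₁−j₂=1  J−j₁+j₂=4  j₁+j₂+J+1=8
(j₁±m₁, j₂±m₂, J±M) = (1,2,5,1,4,1)
P² = 288/7
sum k=1..2:
  [1] −1/24 = -1/24
  [2] +1/12 = 1/12
S = 1/24
C² = P²·S² = 1/14 ; C = +0.267261

+0.267261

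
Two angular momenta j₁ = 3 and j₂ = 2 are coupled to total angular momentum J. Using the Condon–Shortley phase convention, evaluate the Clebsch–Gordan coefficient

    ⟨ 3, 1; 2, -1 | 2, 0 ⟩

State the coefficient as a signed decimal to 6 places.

−√(1/7) = -0.377964

√[5·3!3!1!/8! · 4!2!1!3!2!2!] = √(36/7)
  +(−1)^0/∏(0,3,2,1,1,0)! = 1/12  (running 1/12)
  +(−1)^1/∏(1,2,1,0,2,1)! = -1/4  (running -1/6)
⟨..|..⟩ = √(36/7)·(-1/6) = -0.377964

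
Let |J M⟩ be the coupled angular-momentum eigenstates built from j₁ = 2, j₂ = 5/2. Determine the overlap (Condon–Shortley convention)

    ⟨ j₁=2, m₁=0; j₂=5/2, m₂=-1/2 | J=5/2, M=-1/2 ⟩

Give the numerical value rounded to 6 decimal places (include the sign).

triangle: 2!*2!*3!/8! = 24/40320
(j±m)!: 2!*2!*2!*3!*2!*3! = 576
prefactor² = (2J+1)*Δ*N² = 72/35
  k=0: +1/(0!*2!*2!*2!*0!*1!) = 1/8
  k=1: −1/(1!*1!*1!*1!*1!*2!) = -1/2
  k=2: +1/(2!*0!*0!*0!*2!*3!) = 1/24
Σ = -1/3  ⇒  CG² = 72/35*(-1/3)² = 8/35
CG = −√(8/35) = -0.478091

-0.478091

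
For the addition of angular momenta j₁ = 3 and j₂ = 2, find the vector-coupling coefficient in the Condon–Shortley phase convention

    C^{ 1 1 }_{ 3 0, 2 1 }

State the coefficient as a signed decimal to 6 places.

√[3·4!2!0!/7! · 3!3!3!1!2!0!] = √(432/35)
  +(−1)^3/∏(3,1,0,0,2,0)! = -1/12  (running -1/12)
⟨..|..⟩ = √(432/35)·(-1/12) = -0.292770

−√(3/35) ≈ -0.292770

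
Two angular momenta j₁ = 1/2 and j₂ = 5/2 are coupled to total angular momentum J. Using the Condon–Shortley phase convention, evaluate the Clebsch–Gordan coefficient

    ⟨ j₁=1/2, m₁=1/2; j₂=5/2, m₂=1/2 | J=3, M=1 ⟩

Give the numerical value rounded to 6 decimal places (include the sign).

+0.816497

triangle: 0!×1!×5!/7! = 120/5040
(j±m)!: 1!×0!×3!×2!×4!×2! = 576
prefactor² = (2J+1)×Δ×N² = 96
  k=0: +1/(0!×0!×0!×3!×1!×2!) = 1/12
Σ = 1/12  ⇒  CG² = 96×1/12² = 2/3
CG = +√(2/3) = +0.816497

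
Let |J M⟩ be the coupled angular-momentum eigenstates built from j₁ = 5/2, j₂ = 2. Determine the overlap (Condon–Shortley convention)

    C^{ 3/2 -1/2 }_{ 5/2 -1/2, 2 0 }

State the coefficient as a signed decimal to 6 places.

+√(2/35) = +0.239046

triangle: 3!×2!×1!/7! = 12/5040
(j±m)!: 2!×3!×2!×2!×1!×2! = 96
prefactor² = (2J+1)×Δ×N² = 32/35
  k=1: −1/(1!×2!×2!×1!×0!×0!) = -1/4
  k=2: +1/(2!×1!×1!×0!×1!×1!) = 1/2
Σ = 1/4  ⇒  CG² = 32/35×1/4² = 2/35
CG = +√(2/35) = +0.239046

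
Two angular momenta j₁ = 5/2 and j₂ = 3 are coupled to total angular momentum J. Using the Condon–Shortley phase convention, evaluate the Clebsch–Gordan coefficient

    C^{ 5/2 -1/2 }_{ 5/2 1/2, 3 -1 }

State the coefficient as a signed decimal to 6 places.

−√(8/35) ≈ -0.478091

j₁+j₂−J=3  J+j₁−j₂=2  J−j₁+j₂=3  j₁+j₂+J+1=9
(j₁±m₁, j₂±m₂, J±M) = (3,2,2,4,2,3)
P² = 288/35
sum k=0..2:
  [0] +1/24 = 1/24
  [1] −1/4 = -1/4
  [2] +1/24 = 1/24
S = -1/6
C² = P²·S² = 8/35 ; C = -0.478091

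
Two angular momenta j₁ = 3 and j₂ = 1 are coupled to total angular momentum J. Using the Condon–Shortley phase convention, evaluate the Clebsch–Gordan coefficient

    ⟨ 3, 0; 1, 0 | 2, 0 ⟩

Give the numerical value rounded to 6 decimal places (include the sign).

j₁+j₂−J=2  J+j₁−j₂=4  J−j₁+j₂=0  j₁+j₂+J+1=7
(j₁±m₁, j₂±m₂, J±M) = (3,3,1,1,2,2)
P² = 48/7
sum k=1..1:
  [1] −1/4 = -1/4
S = -1/4
C² = P²·S² = 3/7 ; C = -0.654654

-0.654654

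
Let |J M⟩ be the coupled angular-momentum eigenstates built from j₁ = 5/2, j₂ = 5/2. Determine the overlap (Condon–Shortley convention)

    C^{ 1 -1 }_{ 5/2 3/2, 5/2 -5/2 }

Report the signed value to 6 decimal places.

+√(1/7) = +0.377964

j₁+j₂−J=4  J+j₁−j₂=1  J−j₁+j₂=1  j₁+j₂+J+1=7
(j₁±m₁, j₂±m₂, J±M) = (4,1,0,5,0,2)
P² = 576/7
sum k=0..0:
  [0] +1/24 = 1/24
S = 1/24
C² = P²·S² = 1/7 ; C = +0.377964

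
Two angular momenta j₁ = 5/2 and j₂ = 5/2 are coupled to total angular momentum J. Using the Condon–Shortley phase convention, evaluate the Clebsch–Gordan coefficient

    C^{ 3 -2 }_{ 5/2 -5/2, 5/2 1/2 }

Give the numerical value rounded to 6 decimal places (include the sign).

√[7·2!3!3!/9! · 0!5!3!2!1!5!] = √(240)
  +(−1)^2/∏(2,0,3,1,0,2)! = 1/24  (running 1/24)
⟨..|..⟩ = √(240)·(1/24) = +0.645497

+√(5/12) = +0.645497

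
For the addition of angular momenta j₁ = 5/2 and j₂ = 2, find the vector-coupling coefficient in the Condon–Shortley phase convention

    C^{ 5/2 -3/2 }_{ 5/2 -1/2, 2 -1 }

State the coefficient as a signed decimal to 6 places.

-0.414039  (= −√(6/35))

√[6·2!3!2!/8! · 2!3!1!3!1!4!] = √(216/35)
  +(−1)^0/∏(0,2,3,1,0,1)! = 1/12  (running 1/12)
  +(−1)^1/∏(1,1,2,0,1,2)! = -1/4  (running -1/6)
⟨..|..⟩ = √(216/35)·(-1/6) = -0.414039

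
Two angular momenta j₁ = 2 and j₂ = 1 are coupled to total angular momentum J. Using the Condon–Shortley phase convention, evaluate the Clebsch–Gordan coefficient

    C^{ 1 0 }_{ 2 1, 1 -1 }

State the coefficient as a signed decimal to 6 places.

√[3·2!2!0!/5! · 3!1!0!2!1!1!] = √(6/5)
  +(−1)^0/∏(0,2,1,0,1,0)! = 1/2  (running 1/2)
⟨..|..⟩ = √(6/5)·(1/2) = +0.547723

+0.547723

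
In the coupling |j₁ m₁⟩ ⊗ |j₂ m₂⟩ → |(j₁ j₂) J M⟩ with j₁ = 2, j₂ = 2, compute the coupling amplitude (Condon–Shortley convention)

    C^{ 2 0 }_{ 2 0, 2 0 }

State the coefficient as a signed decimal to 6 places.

triangle: 2!×2!×2!/7! = 8/5040
(j±m)!: 2!×2!×2!×2!×2!×2! = 64
prefactor² = (2J+1)×Δ×N² = 32/63
  k=0: +1/(0!×2!×2!×2!×0!×0!) = 1/8
  k=1: −1/(1!×1!×1!×1!×1!×1!) = -1
  k=2: +1/(2!×0!×0!×0!×2!×2!) = 1/8
Σ = -3/4  ⇒  CG² = 32/63×(-3/4)² = 2/7
CG = −√(2/7) = -0.534522

-0.534522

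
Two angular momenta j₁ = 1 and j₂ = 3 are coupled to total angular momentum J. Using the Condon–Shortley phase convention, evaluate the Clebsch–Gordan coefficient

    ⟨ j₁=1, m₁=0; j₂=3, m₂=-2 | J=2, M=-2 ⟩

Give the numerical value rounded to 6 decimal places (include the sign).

triangle: 2!*0!*4!/7! = 48/5040
(j±m)!: 1!*1!*1!*5!*0!*4! = 2880
prefactor² = (2J+1)*Δ*N² = 960/7
  k=1: −1/(1!*1!*0!*0!*0!*4!) = -1/24
Σ = -1/24  ⇒  CG² = 960/7*(-1/24)² = 5/21
CG = −√(5/21) = -0.487950

-0.487950  (= −√(5/21))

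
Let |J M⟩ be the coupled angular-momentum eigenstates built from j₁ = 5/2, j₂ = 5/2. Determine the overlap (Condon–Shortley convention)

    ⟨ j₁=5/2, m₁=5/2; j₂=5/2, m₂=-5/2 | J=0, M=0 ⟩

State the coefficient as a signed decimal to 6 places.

triangle: 5!·0!·0!/6! = 120/720
(j±m)!: 5!·0!·0!·5!·0!·0! = 14400
prefactor² = (2J+1)·Δ·N² = 2400
  k=0: +1/(0!·5!·0!·0!·0!·0!) = 1/120
Σ = 1/120  ⇒  CG² = 2400·1/120² = 1/6
CG = +√(1/6) = +0.408248

+0.408248  (= +√(1/6))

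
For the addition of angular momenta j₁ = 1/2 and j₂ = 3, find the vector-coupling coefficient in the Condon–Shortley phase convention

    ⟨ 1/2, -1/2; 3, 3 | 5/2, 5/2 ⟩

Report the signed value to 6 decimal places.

triangle: 1!·0!·5!/7! = 120/5040
(j±m)!: 0!·1!·6!·0!·5!·0! = 86400
prefactor² = (2J+1)·Δ·N² = 86400/7
  k=1: −1/(1!·0!·0!·5!·0!·0!) = -1/120
Σ = -1/120  ⇒  CG² = 86400/7·(-1/120)² = 6/7
CG = −√(6/7) = -0.925820

-0.925820  (= −√(6/7))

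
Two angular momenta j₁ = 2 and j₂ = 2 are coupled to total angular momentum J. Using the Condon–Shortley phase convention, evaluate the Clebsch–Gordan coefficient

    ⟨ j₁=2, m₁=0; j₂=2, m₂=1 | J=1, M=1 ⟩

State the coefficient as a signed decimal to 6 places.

triangle: 3!*1!*1!/6! = 6/720
(j±m)!: 2!*2!*3!*1!*2!*0! = 48
prefactor² = (2J+1)*Δ*N² = 6/5
  k=2: +1/(2!*1!*0!*1!*1!*0!) = 1/2
Σ = 1/2  ⇒  CG² = 6/5*1/2² = 3/10
CG = +√(3/10) = +0.547723

+0.547723  (= +√(3/10))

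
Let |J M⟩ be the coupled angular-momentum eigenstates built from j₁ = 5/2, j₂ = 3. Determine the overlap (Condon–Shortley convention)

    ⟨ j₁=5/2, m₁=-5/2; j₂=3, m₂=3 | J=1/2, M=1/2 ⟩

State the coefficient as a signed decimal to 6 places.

-0.534522

√[2·5!0!1!/7! · 0!5!6!0!1!0!] = √(28800/7)
  +(−1)^5/∏(5,0,0,1,0,0)! = -1/120  (running -1/120)
⟨..|..⟩ = √(28800/7)·(-1/120) = -0.534522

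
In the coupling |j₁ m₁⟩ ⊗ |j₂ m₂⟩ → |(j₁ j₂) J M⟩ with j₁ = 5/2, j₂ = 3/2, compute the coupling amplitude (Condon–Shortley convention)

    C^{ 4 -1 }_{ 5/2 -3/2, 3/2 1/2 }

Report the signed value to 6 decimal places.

√[9·0!5!3!/9! · 1!4!2!1!3!5!] = √(4320/7)
  +(−1)^0/∏(0,0,4,2,1,1)! = 1/48  (running 1/48)
⟨..|..⟩ = √(4320/7)·(1/48) = +0.517549

+√(15/56) = +0.517549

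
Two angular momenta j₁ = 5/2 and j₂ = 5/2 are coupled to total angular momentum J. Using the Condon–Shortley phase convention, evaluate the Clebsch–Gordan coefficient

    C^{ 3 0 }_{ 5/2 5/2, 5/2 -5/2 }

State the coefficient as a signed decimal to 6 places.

+0.372678

triangle: 2!×3!×3!/9! = 72/362880
(j±m)!: 5!×0!×0!×5!×3!×3! = 518400
prefactor² = (2J+1)×Δ×N² = 720
  k=0: +1/(0!×2!×0!×0!×3!×3!) = 1/72
Σ = 1/72  ⇒  CG² = 720×1/72² = 5/36
CG = +√(5/36) = +0.372678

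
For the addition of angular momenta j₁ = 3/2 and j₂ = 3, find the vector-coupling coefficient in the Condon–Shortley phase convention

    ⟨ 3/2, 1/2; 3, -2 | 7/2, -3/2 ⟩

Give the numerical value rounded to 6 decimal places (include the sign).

√[8·1!2!5!/9! · 2!1!1!5!2!5!] = √(6400/21)
  +(−1)^0/∏(0,1,1,1,1,4)! = 1/24  (running 1/24)
  +(−1)^1/∏(1,0,0,0,2,5)! = -1/240  (running 3/80)
⟨..|..⟩ = √(6400/21)·(3/80) = +0.654654

+0.654654  (= +√(3/7))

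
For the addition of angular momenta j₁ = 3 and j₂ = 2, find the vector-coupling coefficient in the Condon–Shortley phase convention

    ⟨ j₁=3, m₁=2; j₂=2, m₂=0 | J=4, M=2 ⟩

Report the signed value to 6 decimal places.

+√(12/35) ≈ +0.585540

j₁+j₂−J=1  J+j₁−j₂=5  J−j₁+j₂=3  j₁+j₂+J+1=10
(j₁±m₁, j₂±m₂, J±M) = (5,1,2,2,6,2)
P² = 8640/7
sum k=0..1:
  [0] +1/48 = 1/48
  [1] −1/240 = -1/240
S = 1/60
C² = P²·S² = 12/35 ; C = +0.585540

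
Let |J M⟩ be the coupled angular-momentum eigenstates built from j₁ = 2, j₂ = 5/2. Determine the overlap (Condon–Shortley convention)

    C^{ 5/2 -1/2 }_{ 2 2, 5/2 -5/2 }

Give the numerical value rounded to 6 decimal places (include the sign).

triangle: 2!×2!×3!/8! = 24/40320
(j±m)!: 4!×0!×0!×5!×2!×3! = 34560
prefactor² = (2J+1)×Δ×N² = 864/7
  k=0: +1/(0!×2!×0!×0!×2!×3!) = 1/24
Σ = 1/24  ⇒  CG² = 864/7×1/24² = 3/14
CG = +√(3/14) = +0.462910

+0.462910  (= +√(3/14))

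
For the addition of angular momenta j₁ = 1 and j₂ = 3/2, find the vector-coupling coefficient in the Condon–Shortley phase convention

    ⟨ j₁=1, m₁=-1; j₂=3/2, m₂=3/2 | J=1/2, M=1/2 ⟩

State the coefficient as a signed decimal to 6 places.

triangle: 2!×0!×1!/4! = 2/24
(j±m)!: 0!×2!×3!×0!×1!×0! = 12
prefactor² = (2J+1)×Δ×N² = 2
  k=2: +1/(2!×0!×0!×1!×0!×0!) = 1/2
Σ = 1/2  ⇒  CG² = 2×1/2² = 1/2
CG = +√(1/2) = +0.707107

+√(1/2) ≈ +0.707107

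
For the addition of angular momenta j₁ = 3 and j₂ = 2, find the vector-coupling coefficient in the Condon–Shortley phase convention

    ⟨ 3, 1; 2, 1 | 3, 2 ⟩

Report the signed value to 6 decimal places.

√[7·2!4!2!/9! · 4!2!3!1!5!1!] = √(64)
  +(−1)^1/∏(1,1,1,2,3,0)! = -1/12  (running -1/12)
  +(−1)^2/∏(2,0,0,1,4,1)! = 1/48  (running -1/16)
⟨..|..⟩ = √(64)·(-1/16) = -0.500000

-0.500000  (= −√(1/4))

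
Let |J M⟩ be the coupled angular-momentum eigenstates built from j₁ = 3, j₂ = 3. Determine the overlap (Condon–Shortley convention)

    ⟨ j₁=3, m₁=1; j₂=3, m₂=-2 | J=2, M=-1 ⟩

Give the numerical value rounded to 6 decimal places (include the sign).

−√(5/28) = -0.422577

j₁+j₂−J=4  J+j₁−j₂=2  J−j₁+j₂=2  j₁+j₂+J+1=9
(j₁±m₁, j₂±m₂, J±M) = (4,2,1,5,1,3)
P² = 320/7
sum k=0..1:
  [0] +1/48 = 1/48
  [1] −1/12 = -1/12
S = -1/16
C² = P²·S² = 5/28 ; C = -0.422577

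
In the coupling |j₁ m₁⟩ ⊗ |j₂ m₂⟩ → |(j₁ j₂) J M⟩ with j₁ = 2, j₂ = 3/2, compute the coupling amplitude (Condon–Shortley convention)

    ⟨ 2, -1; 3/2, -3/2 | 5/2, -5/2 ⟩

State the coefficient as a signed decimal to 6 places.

√[6·1!3!2!/7! · 1!3!0!3!0!5!] = √(432/7)
  +(−1)^0/∏(0,1,3,0,0,2)! = 1/12  (running 1/12)
⟨..|..⟩ = √(432/7)·(1/12) = +0.654654

+√(3/7) ≈ +0.654654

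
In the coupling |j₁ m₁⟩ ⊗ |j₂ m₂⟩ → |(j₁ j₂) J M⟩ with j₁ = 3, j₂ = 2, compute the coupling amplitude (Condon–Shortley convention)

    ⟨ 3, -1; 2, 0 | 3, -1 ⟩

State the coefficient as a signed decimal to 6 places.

-0.387298

j₁+j₂−J=2  J+j₁−j₂=4  J−j₁+j₂=2  j₁+j₂+J+1=9
(j₁±m₁, j₂±m₂, J±M) = (2,4,2,2,2,4)
P² = 256/15
sum k=0..2:
  [0] +1/96 = 1/96
  [1] −1/6 = -1/6
  [2] +1/16 = 1/16
S = -3/32
C² = P²·S² = 3/20 ; C = -0.387298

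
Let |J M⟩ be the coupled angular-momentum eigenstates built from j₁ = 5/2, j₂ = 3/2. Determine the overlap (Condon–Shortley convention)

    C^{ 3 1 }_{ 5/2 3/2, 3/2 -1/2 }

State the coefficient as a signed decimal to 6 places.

+0.639010  (= +√(49/120))

j₁+j₂−J=1  J+j₁−j₂=4  J−j₁+j₂=2  j₁+j₂+J+1=8
(j₁±m₁, j₂±m₂, J±M) = (4,1,1,2,4,2)
P² = 96/5
sum k=0..1:
  [0] +1/6 = 1/6
  [1] −1/48 = -1/48
S = 7/48
C² = P²·S² = 49/120 ; C = +0.639010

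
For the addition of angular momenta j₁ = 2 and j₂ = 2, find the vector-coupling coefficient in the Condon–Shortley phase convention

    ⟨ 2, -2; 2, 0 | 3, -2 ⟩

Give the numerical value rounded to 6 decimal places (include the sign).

−√(1/2) ≈ -0.707107

triangle: 1!*3!*3!/8! = 36/40320
(j±m)!: 0!*4!*2!*2!*1!*5! = 11520
prefactor² = (2J+1)*Δ*N² = 72
  k=1: −1/(1!*0!*3!*1!*0!*2!) = -1/12
Σ = -1/12  ⇒  CG² = 72*(-1/12)² = 1/2
CG = −√(1/2) = -0.707107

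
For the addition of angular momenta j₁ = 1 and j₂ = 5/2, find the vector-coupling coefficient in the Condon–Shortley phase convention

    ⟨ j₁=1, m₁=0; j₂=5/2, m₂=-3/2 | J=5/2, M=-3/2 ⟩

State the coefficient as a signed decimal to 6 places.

+0.507093

√[6·1!1!4!/7! · 1!1!1!4!1!4!] = √(576/35)
  +(−1)^0/∏(0,1,1,1,0,3)! = 1/6  (running 1/6)
  +(−1)^1/∏(1,0,0,0,1,4)! = -1/24  (running 1/8)
⟨..|..⟩ = √(576/35)·(1/8) = +0.507093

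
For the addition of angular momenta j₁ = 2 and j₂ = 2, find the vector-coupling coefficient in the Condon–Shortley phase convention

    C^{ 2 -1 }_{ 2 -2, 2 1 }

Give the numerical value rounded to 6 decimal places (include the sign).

+√(3/7) ≈ +0.654654

j₁+j₂−J=2  J+j₁−j₂=2  J−j₁+j₂=2  j₁+j₂+J+1=7
(j₁±m₁, j₂±m₂, J±M) = (0,4,3,1,1,3)
P² = 48/7
sum k=2..2:
  [2] +1/4 = 1/4
S = 1/4
C² = P²·S² = 3/7 ; C = +0.654654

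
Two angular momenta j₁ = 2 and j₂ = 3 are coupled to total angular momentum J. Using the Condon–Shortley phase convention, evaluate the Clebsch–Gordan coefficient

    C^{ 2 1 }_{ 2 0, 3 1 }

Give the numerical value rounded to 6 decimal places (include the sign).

j₁+j₂−J=3  J+j₁−j₂=1  J−j₁+j₂=3  j₁+j₂+J+1=8
(j₁±m₁, j₂±m₂, J±M) = (2,2,4,2,3,1)
P² = 36/7
sum k=1..2:
  [1] −1/12 = -1/12
  [2] +1/4 = 1/4
S = 1/6
C² = P²·S² = 1/7 ; C = +0.377964

+√(1/7) = +0.377964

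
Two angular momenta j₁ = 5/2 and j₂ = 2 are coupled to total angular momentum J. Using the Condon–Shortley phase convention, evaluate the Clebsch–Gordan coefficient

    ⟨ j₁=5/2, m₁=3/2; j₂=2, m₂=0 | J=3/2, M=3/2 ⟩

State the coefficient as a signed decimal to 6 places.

triangle: 3!×2!×1!/7! = 12/5040
(j±m)!: 4!×1!×2!×2!×3!×0! = 576
prefactor² = (2J+1)×Δ×N² = 192/35
  k=1: −1/(1!×2!×0!×1!×2!×0!) = -1/4
Σ = -1/4  ⇒  CG² = 192/35×(-1/4)² = 12/35
CG = −√(12/35) = -0.585540

−√(12/35) ≈ -0.585540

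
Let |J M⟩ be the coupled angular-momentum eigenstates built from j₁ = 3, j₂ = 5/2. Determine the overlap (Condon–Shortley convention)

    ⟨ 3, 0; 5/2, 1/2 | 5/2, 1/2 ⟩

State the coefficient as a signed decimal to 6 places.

j₁+j₂−J=3  J+j₁−j₂=3  J−j₁+j₂=2  j₁+j₂+J+1=9
(j₁±m₁, j₂±m₂, J±M) = (3,3,3,2,3,2)
P² = 216/35
sum k=1..3:
  [1] −1/8 = -1/8
  [2] +1/4 = 1/4
  [3] −1/72 = -1/72
S = 1/9
C² = P²·S² = 8/105 ; C = +0.276026

+√(8/105) ≈ +0.276026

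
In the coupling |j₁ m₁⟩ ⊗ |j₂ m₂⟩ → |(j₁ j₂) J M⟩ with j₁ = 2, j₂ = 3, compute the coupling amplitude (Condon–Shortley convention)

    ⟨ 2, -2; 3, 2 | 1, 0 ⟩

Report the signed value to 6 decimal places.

triangle: 4!×0!×2!/7! = 48/5040
(j±m)!: 0!×4!×5!×1!×1!×1! = 2880
prefactor² = (2J+1)×Δ×N² = 576/7
  k=4: +1/(4!×0!×0!×1!×0!×1!) = 1/24
Σ = 1/24  ⇒  CG² = 576/7×1/24² = 1/7
CG = +√(1/7) = +0.377964

+0.377964  (= +√(1/7))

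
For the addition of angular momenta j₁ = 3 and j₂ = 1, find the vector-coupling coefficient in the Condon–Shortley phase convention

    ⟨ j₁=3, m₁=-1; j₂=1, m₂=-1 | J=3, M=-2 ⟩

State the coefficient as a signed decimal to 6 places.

√[7·1!5!1!/8! · 2!4!0!2!1!5!] = √(240)
  +(−1)^0/∏(0,1,4,0,1,1)! = 1/24  (running 1/24)
⟨..|..⟩ = √(240)·(1/24) = +0.645497

+0.645497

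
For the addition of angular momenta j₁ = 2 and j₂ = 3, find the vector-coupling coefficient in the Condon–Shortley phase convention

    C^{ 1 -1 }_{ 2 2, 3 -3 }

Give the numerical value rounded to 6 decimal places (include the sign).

+0.654654

triangle: 4!*0!*2!/7! = 48/5040
(j±m)!: 4!*0!*0!*6!*0!*2! = 34560
prefactor² = (2J+1)*Δ*N² = 6912/7
  k=0: +1/(0!*4!*0!*0!*0!*2!) = 1/48
Σ = 1/48  ⇒  CG² = 6912/7*1/48² = 3/7
CG = +√(3/7) = +0.654654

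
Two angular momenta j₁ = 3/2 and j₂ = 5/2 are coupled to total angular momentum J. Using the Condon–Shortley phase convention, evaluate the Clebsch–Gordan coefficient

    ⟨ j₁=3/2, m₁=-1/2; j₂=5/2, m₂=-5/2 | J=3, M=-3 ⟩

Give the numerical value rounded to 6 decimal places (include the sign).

+√(5/8) = +0.790569

j₁+j₂−J=1  J+j₁−j₂=2  J−j₁+j₂=4  j₁+j₂+J+1=8
(j₁±m₁, j₂±m₂, J±M) = (1,2,0,5,0,6)
P² = 1440
sum k=0..0:
  [0] +1/48 = 1/48
S = 1/48
C² = P²·S² = 5/8 ; C = +0.790569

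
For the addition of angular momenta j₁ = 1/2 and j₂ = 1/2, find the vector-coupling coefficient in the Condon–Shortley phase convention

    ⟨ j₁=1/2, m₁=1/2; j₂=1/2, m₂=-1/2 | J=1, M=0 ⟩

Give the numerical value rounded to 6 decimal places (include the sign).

j₁+j₂−J=0  J+j₁−j₂=1  J−j₁+j₂=1  j₁+j₂+J+1=3
(j₁±m₁, j₂±m₂, J±M) = (1,0,0,1,1,1)
P² = 1/2
sum k=0..0:
  [0] +1/1 = 1
S = 1
C² = P²·S² = 1/2 ; C = +0.707107

+0.707107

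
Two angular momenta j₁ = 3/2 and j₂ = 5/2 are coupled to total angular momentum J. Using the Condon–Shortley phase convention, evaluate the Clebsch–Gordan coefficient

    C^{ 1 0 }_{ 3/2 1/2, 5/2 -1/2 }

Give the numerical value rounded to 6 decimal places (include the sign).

-0.547723

j₁+j₂−J=3  J+j₁−j₂=0  J−j₁+j₂=2  j₁+j₂+J+1=6
(j₁±m₁, j₂±m₂, J±M) = (2,1,2,3,1,1)
P² = 6/5
sum k=1..1:
  [1] −1/2 = -1/2
S = -1/2
C² = P²·S² = 3/10 ; C = -0.547723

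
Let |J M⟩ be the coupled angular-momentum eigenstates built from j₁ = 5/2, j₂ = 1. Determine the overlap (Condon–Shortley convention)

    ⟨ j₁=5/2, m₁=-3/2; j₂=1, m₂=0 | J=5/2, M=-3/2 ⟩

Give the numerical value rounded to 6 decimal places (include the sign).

triangle: 1!×4!×1!/7! = 24/5040
(j±m)!: 1!×4!×1!×1!×1!×4! = 576
prefactor² = (2J+1)×Δ×N² = 576/35
  k=0: +1/(0!×1!×4!×1!×0!×0!) = 1/24
  k=1: −1/(1!×0!×3!×0!×1!×1!) = -1/6
Σ = -1/8  ⇒  CG² = 576/35×(-1/8)² = 9/35
CG = −√(9/35) = -0.507093

−√(9/35) ≈ -0.507093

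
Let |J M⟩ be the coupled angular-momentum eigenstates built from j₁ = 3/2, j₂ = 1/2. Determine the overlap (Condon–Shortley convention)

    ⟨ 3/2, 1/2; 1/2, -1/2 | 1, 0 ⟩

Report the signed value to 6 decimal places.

j₁+j₂−J=1  J+j₁−j₂=2  J−j₁+j₂=0  j₁+j₂+J+1=4
(j₁±m₁, j₂±m₂, J±M) = (2,1,0,1,1,1)
P² = 1/2
sum k=0..0:
  [0] +1/1 = 1
S = 1
C² = P²·S² = 1/2 ; C = +0.707107

+0.707107  (= +√(1/2))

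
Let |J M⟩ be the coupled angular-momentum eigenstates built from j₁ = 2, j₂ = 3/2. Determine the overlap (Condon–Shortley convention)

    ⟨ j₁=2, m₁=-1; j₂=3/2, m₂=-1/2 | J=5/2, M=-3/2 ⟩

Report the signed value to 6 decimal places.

-0.169031  (= −√(1/35))

triangle: 1!·3!·2!/7! = 12/5040
(j±m)!: 1!·3!·1!·2!·1!·4! = 288
prefactor² = (2J+1)·Δ·N² = 144/35
  k=0: +1/(0!·1!·3!·1!·0!·1!) = 1/6
  k=1: −1/(1!·0!·2!·0!·1!·2!) = -1/4
Σ = -1/12  ⇒  CG² = 144/35·(-1/12)² = 1/35
CG = −√(1/35) = -0.169031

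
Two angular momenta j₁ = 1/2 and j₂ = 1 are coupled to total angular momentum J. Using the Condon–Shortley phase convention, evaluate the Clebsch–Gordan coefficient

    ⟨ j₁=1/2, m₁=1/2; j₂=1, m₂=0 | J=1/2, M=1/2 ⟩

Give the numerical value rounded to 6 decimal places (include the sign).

+√(1/3) = +0.577350

triangle: 1!·0!·1!/3! = 1/6
(j±m)!: 1!·0!·1!·1!·1!·0! = 1
prefactor² = (2J+1)·Δ·N² = 1/3
  k=0: +1/(0!·1!·0!·1!·0!·0!) = 1
Σ = 1  ⇒  CG² = 1/3·1² = 1/3
CG = +√(1/3) = +0.577350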